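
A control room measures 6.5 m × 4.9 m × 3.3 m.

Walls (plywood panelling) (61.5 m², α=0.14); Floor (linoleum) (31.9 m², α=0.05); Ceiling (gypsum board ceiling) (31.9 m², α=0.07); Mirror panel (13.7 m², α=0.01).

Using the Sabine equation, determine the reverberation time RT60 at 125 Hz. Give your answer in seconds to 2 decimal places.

1.35 s

Equivalent absorption area: A = 61.5*0.14 + 31.9*0.05 + 31.9*0.07 + 13.7*0.01 = 12.575 m².
V = 6.5·4.9·3.3 = 105.105 m³.
RT60 = 0.161 · V / A = 0.161 × 105.105 / 12.575 = 1.35 s.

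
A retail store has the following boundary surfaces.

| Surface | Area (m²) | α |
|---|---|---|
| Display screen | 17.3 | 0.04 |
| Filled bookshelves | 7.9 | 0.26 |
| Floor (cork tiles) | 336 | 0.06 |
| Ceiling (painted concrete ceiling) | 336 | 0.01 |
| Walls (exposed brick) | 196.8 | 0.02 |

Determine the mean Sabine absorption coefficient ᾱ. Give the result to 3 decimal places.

Total surface area S = 894.0 m².
Weighted sum Σ Sα = 30.202.
ᾱ = 30.202 / 894.0 = 0.034.

0.034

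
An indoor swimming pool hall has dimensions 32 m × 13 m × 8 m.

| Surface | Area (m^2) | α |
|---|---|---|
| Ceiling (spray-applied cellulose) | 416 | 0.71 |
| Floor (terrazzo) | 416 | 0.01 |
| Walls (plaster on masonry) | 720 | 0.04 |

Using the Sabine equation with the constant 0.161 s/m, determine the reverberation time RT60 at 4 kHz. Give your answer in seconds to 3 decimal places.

1.632 seconds

Summing Sᵢαᵢ: 295.360 + 4.160 + 28.800 → A = 328.320 sabins.
Room volume: 3328 m³.
T = 0.161 V/A = 0.161·3328/328.320 = 1.632 s.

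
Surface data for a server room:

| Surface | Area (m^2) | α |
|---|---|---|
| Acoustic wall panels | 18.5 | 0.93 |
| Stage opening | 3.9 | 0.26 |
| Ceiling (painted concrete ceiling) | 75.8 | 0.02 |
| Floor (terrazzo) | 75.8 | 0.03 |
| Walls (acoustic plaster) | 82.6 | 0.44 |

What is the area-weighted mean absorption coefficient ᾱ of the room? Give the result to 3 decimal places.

S = Σ Sᵢ = 18.5 + 3.9 + 75.8 + 75.8 + 82.6 = 256.6 m^2.
Σ(Sᵢαᵢ) = 18.5×0.93 + 3.9×0.26 + 75.8×0.02 + 75.8×0.03 + 82.6×0.44 = 58.353.
ᾱ = 58.353 / 256.6 = 0.227.

0.227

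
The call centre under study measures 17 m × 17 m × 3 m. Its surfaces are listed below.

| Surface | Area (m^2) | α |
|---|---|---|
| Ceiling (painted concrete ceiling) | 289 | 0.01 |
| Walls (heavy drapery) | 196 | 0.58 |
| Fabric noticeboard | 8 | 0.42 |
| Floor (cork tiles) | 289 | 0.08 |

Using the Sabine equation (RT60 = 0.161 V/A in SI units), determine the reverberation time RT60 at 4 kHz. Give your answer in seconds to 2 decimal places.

A = Σ Sᵢαᵢ = 289*0.01 + 196*0.58 + 8*0.42 + 289*0.08 = 143.050 sabins.
Volume V = 17 × 17 × 3 = 867 m³.
T = 0.161 V/A = 0.161·867/143.050 = 0.98 s.

0.98 s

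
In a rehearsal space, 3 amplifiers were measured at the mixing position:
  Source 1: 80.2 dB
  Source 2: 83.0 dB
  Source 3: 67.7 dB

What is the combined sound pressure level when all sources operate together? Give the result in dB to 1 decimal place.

84.9 dB

Σ 10^(Lᵢ/10) = 3.101e+08.
L_total = 10·log₁₀(3.101e+08) = 84.9 dB.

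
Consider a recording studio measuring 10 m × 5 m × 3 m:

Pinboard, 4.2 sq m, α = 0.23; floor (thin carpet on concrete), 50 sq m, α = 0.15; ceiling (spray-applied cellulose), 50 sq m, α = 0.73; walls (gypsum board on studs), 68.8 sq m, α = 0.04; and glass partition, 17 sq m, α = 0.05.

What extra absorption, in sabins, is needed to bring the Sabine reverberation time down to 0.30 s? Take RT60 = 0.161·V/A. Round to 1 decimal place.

Total absorption A₁ = 4.2·0.23 + 50·0.15 + 50·0.73 + 68.8·0.04 + 17·0.05
  = 0.966 + 7.500 + 36.500 + 2.752 + 0.850 = 48.568 sq m sabins.
Target A₂ = 0.161·150/0.30 = 80.500 sabins (V = 150 m³).
Additional absorption ΔA = 80.500 − 48.568 = 31.9 sabins.

31.9 sabins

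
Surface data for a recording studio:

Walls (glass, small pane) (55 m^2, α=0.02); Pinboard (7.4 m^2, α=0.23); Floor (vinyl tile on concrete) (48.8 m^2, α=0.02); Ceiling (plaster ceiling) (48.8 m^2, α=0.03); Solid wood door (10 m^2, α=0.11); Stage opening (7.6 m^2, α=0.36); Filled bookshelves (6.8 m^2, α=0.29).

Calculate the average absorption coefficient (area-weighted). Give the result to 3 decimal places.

S = Σ Sᵢ = 55 + 7.4 + 48.8 + 48.8 + 10 + 7.6 + 6.8 = 184.4 m^2.
Weighted sum Σ Sα = 11.050.
ᾱ = A/S = 0.060.

0.060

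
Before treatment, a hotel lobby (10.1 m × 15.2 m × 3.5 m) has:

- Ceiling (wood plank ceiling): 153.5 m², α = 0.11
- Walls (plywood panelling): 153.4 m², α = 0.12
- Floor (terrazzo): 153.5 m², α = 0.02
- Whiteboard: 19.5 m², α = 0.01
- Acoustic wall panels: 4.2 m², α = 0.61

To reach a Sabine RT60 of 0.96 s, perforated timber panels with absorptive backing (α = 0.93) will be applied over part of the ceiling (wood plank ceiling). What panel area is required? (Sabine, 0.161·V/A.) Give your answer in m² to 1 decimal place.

59.7

Equivalent absorption area: A₁ = 153.5*0.11 + 153.4*0.12 + 153.5*0.02 + 19.5*0.01 + 4.2*0.61 = 41.120 m².
V = 537.32 m³. Target absorption A₂ = 0.161 × 537.32 / 0.96 = 90.113 sabins.
Absorption to add: 90.113 − 41.120 = 48.993 sabins.
Net gain per m²: Δα = 0.93 − 0.11 = 0.82.
Area = ΔA/Δα = 48.993/0.82 = 59.7 m².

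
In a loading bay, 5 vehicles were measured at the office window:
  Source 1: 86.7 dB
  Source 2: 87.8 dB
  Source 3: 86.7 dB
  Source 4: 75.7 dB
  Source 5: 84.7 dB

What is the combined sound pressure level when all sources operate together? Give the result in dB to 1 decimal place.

92.7 dB

Sum in the linear (power) domain: Σ 10^(Lᵢ/10) = 10^(86.7/10) + 10^(87.8/10) + 10^(86.7/10) + 10^(75.7/10) + 10^(84.7/10) = 1.87e+09.
Combined level = 10 log₁₀(1.87e+09) = 92.7 dB.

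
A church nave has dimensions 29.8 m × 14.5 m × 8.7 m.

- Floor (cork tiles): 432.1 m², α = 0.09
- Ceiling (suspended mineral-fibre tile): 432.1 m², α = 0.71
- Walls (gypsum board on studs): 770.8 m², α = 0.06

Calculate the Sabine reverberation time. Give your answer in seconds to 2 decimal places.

1.54 s

Summing Sᵢαᵢ: 38.889 + 306.791 + 46.248 → A = 391.928 sabins.
Room volume: 3759.27 m³.
T = 0.161 V/A = 0.161·3759.27/391.928 = 1.54 s.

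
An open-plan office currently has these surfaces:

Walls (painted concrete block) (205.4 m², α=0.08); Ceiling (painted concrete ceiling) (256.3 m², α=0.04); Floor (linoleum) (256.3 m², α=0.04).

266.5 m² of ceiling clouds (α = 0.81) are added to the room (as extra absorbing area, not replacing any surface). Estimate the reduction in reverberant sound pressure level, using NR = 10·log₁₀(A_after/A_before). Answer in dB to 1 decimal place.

Total absorption A_before = 205.4·0.08 + 256.3·0.04 + 256.3·0.04
  = 16.432 + 10.252 + 10.252 = 36.936 m² sabins.
Treatment contributes 266.5·0.81 = 215.865 sabins.
A_after = 36.936 + 215.865 = 252.801 sabins.
NR = 10·log₁₀(252.801/36.936) = 8.4 dB.

8.4 dB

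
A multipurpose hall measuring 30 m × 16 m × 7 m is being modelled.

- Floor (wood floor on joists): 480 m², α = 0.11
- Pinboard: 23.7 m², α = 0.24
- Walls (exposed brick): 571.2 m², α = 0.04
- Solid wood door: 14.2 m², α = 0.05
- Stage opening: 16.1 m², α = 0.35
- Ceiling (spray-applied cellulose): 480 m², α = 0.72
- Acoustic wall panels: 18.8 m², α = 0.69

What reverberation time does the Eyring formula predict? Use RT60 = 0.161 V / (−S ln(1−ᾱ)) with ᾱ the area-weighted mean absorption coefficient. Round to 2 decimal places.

Total surface area S = 480 + 23.7 + 571.2 + 14.2 + 16.1 + 480 + 18.8 = 1604.0 m².
Absorption A = 480·0.11 + 23.7·0.24 + 571.2·0.04 + 14.2·0.05 + 16.1·0.35 + 480·0.72 + 18.8·0.69 = 446.253 sabins.
ᾱ = 446.253 / 1604.0 = 0.2782.
Eyring denominator: −S ln(1−ᾱ) = 522.916.
V = 30 × 16 × 7 = 3360 m³.
T = 0.161·V/[−S·ln(1−ᾱ)] = 0.161·3360/522.916 = 1.03 s.

1.03 seconds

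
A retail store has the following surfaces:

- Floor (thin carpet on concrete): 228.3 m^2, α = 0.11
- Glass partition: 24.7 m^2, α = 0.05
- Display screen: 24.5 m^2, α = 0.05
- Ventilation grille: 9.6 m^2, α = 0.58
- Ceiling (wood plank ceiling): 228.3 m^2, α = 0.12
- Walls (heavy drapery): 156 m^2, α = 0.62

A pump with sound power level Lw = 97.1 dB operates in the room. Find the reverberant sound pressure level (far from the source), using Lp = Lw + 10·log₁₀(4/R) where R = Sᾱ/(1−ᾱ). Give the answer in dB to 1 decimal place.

Σ(Sᵢαᵢ) = 228.3·0.11 + 24.7·0.05 + 24.5·0.05 + 9.6·0.58 + 228.3·0.12 + 156·0.62 = 157.257; total area S = 671.4 m^2.
ᾱ = 157.257/671.4 = 0.2342; R = Sᾱ/(1−ᾱ) = 157.257/(1−0.2342) = 205.350 m^2.
Lp = 97.1 + 10·log₁₀(4/205.350) = 97.1 + (-17.10) = 80.0 dB.

80.0 dB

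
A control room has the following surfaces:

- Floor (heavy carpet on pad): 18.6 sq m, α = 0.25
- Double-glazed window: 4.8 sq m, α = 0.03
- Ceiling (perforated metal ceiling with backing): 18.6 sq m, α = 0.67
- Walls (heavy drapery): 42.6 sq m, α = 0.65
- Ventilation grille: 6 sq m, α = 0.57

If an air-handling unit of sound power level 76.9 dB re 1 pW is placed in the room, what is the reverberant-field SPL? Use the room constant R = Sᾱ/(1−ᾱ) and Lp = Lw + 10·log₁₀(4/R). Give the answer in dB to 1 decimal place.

62.8 dB

Σ(Sᵢαᵢ) = 18.6·0.25 + 4.8·0.03 + 18.6·0.67 + 42.6·0.65 + 6·0.57 = 48.366; total area S = 90.6 sq m.
ᾱ = 48.366/90.6 = 0.5338; R = Sᾱ/(1−ᾱ) = 48.366/(1−0.5338) = 103.745 sq m.
Lp = 76.9 + 10·log₁₀(4/103.745) = 76.9 + (-14.14) = 62.8 dB.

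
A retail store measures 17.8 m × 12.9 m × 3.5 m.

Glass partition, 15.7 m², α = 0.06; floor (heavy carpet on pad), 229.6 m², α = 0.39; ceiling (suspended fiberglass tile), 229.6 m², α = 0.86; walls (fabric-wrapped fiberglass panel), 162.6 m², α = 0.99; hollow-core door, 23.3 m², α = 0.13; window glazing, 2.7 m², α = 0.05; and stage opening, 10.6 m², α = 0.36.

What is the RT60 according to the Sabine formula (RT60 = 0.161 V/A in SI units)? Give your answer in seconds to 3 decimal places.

0.284 sec

Equivalent absorption area: A = 15.7×0.06 + 229.6×0.39 + 229.6×0.86 + 162.6×0.99 + 23.3×0.13 + 2.7×0.05 + 10.6×0.36 = 455.896 m².
Room volume: 803.67 m³.
Sabine: RT60 = 0.161 × 803.67 / 455.896 = 0.284 s.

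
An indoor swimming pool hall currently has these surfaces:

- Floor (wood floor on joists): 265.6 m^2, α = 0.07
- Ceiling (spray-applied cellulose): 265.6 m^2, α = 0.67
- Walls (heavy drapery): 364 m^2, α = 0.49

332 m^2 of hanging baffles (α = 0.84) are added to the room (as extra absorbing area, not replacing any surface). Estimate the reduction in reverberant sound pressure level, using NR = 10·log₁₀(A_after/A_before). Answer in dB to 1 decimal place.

2.4 dB

A_before = Σ Sᵢαᵢ = 265.6*0.07 + 265.6*0.67 + 364*0.49 = 374.904 sabins.
Treatment contributes 332·0.84 = 278.880 sabins.
A_after = 374.904 + 278.880 = 653.784 sabins.
Reduction = 10 log₁₀(A_after/A_before) = 10 log₁₀(1.7439) = 2.4 dB.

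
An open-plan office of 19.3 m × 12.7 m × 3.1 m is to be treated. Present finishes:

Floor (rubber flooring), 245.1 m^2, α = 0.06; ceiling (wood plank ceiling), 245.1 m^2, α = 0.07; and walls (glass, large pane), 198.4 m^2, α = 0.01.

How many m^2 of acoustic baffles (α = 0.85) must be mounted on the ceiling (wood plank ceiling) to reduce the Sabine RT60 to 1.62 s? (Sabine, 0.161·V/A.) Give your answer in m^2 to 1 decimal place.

A₁ = Σ Sᵢαᵢ = 245.1*0.06 + 245.1*0.07 + 198.4*0.01 = 33.847 sabins.
V = 759.841 m³. Target absorption A₂ = 0.161 × 759.841 / 1.62 = 75.515 sabins.
ΔA needed = 75.515 − 33.847 = 41.668 sabins.
Net gain per m^2: Δα = 0.85 − 0.07 = 0.78.
Panel area = 41.668 / 0.78 = 53.4 m^2.

53.4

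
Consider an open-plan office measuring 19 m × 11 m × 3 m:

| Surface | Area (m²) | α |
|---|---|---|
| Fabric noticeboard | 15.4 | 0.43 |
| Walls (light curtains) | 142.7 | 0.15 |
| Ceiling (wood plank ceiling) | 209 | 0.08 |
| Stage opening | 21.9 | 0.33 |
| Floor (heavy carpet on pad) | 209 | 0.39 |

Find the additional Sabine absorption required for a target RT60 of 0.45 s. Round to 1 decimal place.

90.8 sabins

Equivalent absorption area: A₁ = 15.4×0.43 + 142.7×0.15 + 209×0.08 + 21.9×0.33 + 209×0.39 = 133.484 m².
For T = 0.45 s, need A₂ = 0.161·V/T = 0.161·627/0.45 = 224.327 sabins.
Additional absorption ΔA = 224.327 − 133.484 = 90.8 sabins.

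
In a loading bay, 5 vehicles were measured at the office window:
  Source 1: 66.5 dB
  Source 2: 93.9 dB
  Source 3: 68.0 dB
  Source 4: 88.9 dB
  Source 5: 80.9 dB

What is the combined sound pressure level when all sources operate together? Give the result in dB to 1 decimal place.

95.3 dB

Sum in the linear (power) domain: Σ 10^(Lᵢ/10) = 10^(66.5/10) + 10^(93.9/10) + 10^(68.0/10) + 10^(88.9/10) + 10^(80.9/10) = 3.365e+09.
Combined level = 10 log₁₀(3.365e+09) = 95.3 dB.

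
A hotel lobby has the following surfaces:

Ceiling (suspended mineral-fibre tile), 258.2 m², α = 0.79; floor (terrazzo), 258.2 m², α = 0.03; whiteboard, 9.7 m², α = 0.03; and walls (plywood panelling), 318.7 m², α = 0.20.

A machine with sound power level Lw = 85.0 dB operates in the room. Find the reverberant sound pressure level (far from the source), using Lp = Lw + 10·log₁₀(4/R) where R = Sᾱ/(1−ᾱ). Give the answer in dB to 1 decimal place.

64.9 dB

A = 275.755 sabins; S = 844.8 m².
ᾱ = 275.755/844.8 = 0.3264; R = Sᾱ/(1−ᾱ) = 275.755/(1−0.3264) = 409.375 m².
Lp = Lw + 10 log₁₀(4/R) = 85.0 -20.10 = 64.9 dB.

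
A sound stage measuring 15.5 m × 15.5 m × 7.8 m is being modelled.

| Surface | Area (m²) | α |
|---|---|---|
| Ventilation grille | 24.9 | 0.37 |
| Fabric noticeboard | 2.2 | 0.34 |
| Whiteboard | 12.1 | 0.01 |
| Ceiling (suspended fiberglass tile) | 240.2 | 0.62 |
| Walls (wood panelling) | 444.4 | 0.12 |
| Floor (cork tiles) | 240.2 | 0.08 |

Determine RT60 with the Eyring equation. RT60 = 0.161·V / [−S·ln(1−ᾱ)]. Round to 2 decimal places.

Total surface area S = 24.9 + 2.2 + 12.1 + 240.2 + 444.4 + 240.2 = 964.0 m².
Absorption A = 24.9×0.37 + 2.2×0.34 + 12.1×0.01 + 240.2×0.62 + 444.4×0.12 + 240.2×0.08 = 231.550 sabins.
ᾱ = 231.550 / 964.0 = 0.2402.
Eyring denominator: −S ln(1−ᾱ) = 264.811.
V = 15.5 × 15.5 × 7.8 = 1873.95 m³.
T = 0.161·V/[−S·ln(1−ᾱ)] = 0.161·1873.95/264.811 = 1.14 s.

1.14 seconds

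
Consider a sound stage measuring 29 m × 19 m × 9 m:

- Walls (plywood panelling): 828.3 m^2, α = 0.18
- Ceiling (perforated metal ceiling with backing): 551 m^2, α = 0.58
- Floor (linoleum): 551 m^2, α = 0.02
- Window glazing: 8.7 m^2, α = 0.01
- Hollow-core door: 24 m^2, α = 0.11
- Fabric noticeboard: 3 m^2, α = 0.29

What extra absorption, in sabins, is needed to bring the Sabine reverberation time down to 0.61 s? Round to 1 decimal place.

825.6 sabins

Equivalent absorption area: A₁ = 828.3*0.18 + 551*0.58 + 551*0.02 + 8.7*0.01 + 24*0.11 + 3*0.29 = 483.291 m^2.
For T = 0.61 s, need A₂ = 0.161·V/T = 0.161·4959/0.61 = 1308.851 sabins.
ΔA = A₂ − A₁ = 1308.851 − 483.291 = 825.6 sabins.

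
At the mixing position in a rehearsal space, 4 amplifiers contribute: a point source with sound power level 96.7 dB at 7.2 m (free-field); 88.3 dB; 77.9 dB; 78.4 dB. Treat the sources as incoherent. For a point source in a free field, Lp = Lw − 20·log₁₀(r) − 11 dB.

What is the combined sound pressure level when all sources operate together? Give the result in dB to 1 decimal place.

Source at 7.2 m: Lp = 96.7 − 20·log₁₀(7.2) − 11 = 68.6 dB.
Σ 10^(Lᵢ/10) = 8.142e+08.
L_total = 10·log₁₀(8.142e+08) = 89.1 dB.

89.1 dB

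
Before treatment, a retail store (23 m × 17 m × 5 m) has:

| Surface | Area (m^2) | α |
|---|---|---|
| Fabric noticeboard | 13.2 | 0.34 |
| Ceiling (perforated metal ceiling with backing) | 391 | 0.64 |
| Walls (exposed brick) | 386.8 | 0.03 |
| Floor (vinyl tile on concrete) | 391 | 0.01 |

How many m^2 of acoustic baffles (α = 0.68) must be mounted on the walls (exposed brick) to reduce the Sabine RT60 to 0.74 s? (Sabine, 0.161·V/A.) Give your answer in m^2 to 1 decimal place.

238.6

A₁ = Σ Sᵢαᵢ = 13.2·0.34 + 391·0.64 + 386.8·0.03 + 391·0.01 = 270.242 sabins.
Required A₂ = 0.161·1955/0.74 = 425.345 sabins.
Absorption to add: 425.345 − 270.242 = 155.103 sabins.
Net gain per m^2: Δα = 0.68 − 0.03 = 0.65.
Panel area = 155.103 / 0.65 = 238.6 m^2.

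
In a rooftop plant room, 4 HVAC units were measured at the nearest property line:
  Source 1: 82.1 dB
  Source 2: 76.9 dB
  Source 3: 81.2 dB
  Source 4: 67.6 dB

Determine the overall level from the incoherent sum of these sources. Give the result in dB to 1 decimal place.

Converting to relative power and adding: 10^(82.1/10) + 10^(76.9/10) + 10^(81.2/10) + 10^(67.6/10) = 3.487e+08.
Back to dB: 10·log₁₀ Σ = 85.4 dB.

85.4 dB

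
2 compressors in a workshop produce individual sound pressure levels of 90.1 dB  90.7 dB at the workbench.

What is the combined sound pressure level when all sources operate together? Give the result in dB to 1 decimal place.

93.4 dB

Σ 10^(Lᵢ/10) = 2.198e+09.
L_total = 10·log₁₀(2.198e+09) = 93.4 dB.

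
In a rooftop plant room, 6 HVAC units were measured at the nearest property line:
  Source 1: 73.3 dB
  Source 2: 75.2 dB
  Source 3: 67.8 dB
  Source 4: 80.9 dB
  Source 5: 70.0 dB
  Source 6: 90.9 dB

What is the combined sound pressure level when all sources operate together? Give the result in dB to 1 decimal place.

Converting to relative power and adding: 10^(73.3/10) + 10^(75.2/10) + 10^(67.8/10) + 10^(80.9/10) + 10^(70.0/10) + 10^(90.9/10) = 1.424e+09.
Combined level = 10 log₁₀(1.424e+09) = 91.5 dB.

91.5 dB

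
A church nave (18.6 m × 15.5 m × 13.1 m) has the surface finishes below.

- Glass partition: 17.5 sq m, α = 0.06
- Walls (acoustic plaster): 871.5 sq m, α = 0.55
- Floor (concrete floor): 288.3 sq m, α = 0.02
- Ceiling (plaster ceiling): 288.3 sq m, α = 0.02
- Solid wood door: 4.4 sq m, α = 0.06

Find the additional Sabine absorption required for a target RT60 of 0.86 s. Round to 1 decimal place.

Equivalent absorption area: A₁ = 17.5·0.06 + 871.5·0.55 + 288.3·0.02 + 288.3·0.02 + 4.4·0.06 = 492.171 sq m.
V = 3776.73 m³. Required absorption A₂ = 0.161 × 3776.73 / 0.86 = 707.039 sabins.
Additional absorption ΔA = 707.039 − 492.171 = 214.9 sabins.

214.9 sabins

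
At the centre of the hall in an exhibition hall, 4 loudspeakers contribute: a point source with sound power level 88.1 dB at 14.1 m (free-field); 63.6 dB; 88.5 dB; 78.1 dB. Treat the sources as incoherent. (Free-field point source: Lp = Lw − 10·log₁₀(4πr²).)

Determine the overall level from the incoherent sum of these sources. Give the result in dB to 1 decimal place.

88.9 dB

Source at 14.1 m: Lp = 88.1 − 10·log₁₀(4π·14.1²) = 88.1 − 10·log₁₀(2498.320) = 54.1 dB.
Sum in the linear (power) domain: Σ 10^(Lᵢ/10) = 10^(54.1/10) + 10^(63.6/10) + 10^(88.5/10) + 10^(78.1/10) = 7.751e+08.
Combined level = 10 log₁₀(7.751e+08) = 88.9 dB.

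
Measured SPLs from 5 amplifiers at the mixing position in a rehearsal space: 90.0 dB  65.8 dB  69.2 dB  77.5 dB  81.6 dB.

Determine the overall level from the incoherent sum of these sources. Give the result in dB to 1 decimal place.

Σ 10^(Lᵢ/10) = 1.213e+09.
L_total = 10·log₁₀(1.213e+09) = 90.8 dB.

90.8 dB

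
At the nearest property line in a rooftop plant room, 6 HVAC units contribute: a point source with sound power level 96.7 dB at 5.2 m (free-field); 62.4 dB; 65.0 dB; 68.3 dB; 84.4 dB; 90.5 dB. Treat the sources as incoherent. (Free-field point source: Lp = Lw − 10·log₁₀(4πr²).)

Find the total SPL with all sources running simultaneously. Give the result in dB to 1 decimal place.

Source at 5.2 m: Lp = 96.7 − 10·log₁₀(4π·5.2²) = 96.7 − 10·log₁₀(339.795) = 71.4 dB.
Sum in the linear (power) domain: Σ 10^(Lᵢ/10) = 10^(71.4/10) + 10^(62.4/10) + 10^(65.0/10) + 10^(68.3/10) + 10^(84.4/10) + 10^(90.5/10) = 1.423e+09.
Back to dB: 10·log₁₀ Σ = 91.5 dB.

91.5 dB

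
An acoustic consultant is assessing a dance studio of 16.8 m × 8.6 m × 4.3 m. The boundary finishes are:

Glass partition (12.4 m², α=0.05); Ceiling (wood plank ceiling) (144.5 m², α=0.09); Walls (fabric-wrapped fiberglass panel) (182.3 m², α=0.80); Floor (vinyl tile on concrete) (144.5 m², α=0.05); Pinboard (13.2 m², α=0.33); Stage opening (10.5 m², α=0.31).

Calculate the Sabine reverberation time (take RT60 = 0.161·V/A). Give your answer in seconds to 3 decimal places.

Equivalent absorption area: A = 12.4×0.05 + 144.5×0.09 + 182.3×0.80 + 144.5×0.05 + 13.2×0.33 + 10.5×0.31 = 174.301 m².
Room volume: 621.264 m³.
Sabine: RT60 = 0.161 × 621.264 / 174.301 = 0.574 s.

0.574 sec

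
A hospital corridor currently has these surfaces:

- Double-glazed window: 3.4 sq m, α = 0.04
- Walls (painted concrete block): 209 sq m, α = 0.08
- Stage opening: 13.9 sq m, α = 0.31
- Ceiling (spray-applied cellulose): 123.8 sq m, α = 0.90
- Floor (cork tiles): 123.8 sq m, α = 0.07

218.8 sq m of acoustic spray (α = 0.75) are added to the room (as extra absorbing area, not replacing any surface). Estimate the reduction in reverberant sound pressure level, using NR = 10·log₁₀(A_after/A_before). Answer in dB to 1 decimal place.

3.3 dB

Equivalent absorption area: A_before = 3.4*0.04 + 209*0.08 + 13.9*0.31 + 123.8*0.90 + 123.8*0.07 = 141.251 sq m.
Added absorption = 218.8 × 0.75 = 164.100 sabins.
New total A_after = 305.351 sabins.
NR = 10·log₁₀(305.351/141.251) = 3.3 dB.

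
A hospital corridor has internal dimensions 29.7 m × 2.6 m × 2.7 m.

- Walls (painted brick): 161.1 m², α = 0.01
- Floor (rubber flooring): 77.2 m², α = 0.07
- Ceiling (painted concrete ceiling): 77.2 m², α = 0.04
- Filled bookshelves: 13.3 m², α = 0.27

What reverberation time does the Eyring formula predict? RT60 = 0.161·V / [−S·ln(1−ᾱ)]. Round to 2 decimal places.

Total surface area S = 161.1 + 77.2 + 77.2 + 13.3 = 328.8 m².
Σ(Sᵢαᵢ) = 161.1×0.01 + 77.2×0.07 + 77.2×0.04 + 13.3×0.27 = 13.694.
ᾱ = 13.694 / 328.8 = 0.0416.
Eyring denominator: −S ln(1−ᾱ) = 13.971.
V = 29.7 × 2.6 × 2.7 = 208.494 m³.
RT60 = 0.161 × 208.494 / 13.971 = 2.40 s.

2.40 s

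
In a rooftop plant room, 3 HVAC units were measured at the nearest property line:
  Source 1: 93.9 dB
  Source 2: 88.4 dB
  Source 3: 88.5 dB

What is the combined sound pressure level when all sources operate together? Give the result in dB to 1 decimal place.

Sum in the linear (power) domain: Σ 10^(Lᵢ/10) = 10^(93.9/10) + 10^(88.4/10) + 10^(88.5/10) = 3.854e+09.
Back to dB: 10·log₁₀ Σ = 95.9 dB.

95.9 dB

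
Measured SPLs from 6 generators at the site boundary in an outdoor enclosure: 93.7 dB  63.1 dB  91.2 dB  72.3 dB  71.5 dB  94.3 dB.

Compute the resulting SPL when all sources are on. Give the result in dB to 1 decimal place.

98.1 dB

Converting to relative power and adding: 10^(93.7/10) + 10^(63.1/10) + 10^(91.2/10) + 10^(72.3/10) + 10^(71.5/10) + 10^(94.3/10) = 6.387e+09.
Combined level = 10 log₁₀(6.387e+09) = 98.1 dB.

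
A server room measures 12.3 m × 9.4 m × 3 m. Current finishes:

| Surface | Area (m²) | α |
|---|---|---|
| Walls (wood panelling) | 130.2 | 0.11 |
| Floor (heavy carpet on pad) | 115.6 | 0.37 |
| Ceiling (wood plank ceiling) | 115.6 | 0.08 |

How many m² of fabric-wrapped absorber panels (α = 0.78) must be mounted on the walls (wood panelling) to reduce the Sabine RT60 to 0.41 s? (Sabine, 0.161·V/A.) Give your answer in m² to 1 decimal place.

Equivalent absorption area: A₁ = 130.2·0.11 + 115.6·0.37 + 115.6·0.08 = 66.342 m².
V = 346.86 m³. Target absorption A₂ = 0.161 × 346.86 / 0.41 = 136.206 sabins.
Absorption to add: 136.206 − 66.342 = 69.864 sabins.
Net gain per m²: Δα = 0.78 − 0.11 = 0.67.
Area = ΔA/Δα = 69.864/0.67 = 104.3 m².

104.3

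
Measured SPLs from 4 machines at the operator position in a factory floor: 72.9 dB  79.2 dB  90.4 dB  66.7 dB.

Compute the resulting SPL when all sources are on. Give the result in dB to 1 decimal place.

90.8 dB

Sum in the linear (power) domain: Σ 10^(Lᵢ/10) = 10^(72.9/10) + 10^(79.2/10) + 10^(90.4/10) + 10^(66.7/10) = 1.204e+09.
Combined level = 10 log₁₀(1.204e+09) = 90.8 dB.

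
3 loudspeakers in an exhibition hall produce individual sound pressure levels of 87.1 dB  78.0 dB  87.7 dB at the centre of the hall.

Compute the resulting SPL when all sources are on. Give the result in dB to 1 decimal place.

90.7 dB

Sum in the linear (power) domain: Σ 10^(Lᵢ/10) = 10^(87.1/10) + 10^(78.0/10) + 10^(87.7/10) = 1.165e+09.
Combined level = 10 log₁₀(1.165e+09) = 90.7 dB.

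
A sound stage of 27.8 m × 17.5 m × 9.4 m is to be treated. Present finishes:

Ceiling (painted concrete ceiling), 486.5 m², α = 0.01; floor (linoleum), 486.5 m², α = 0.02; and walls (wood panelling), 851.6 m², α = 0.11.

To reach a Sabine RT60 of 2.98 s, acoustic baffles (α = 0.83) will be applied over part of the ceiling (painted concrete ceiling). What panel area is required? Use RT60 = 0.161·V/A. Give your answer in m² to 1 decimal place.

Total absorption A₁ = 486.5·0.01 + 486.5·0.02 + 851.6·0.11
  = 4.865 + 9.730 + 93.676 = 108.271 m² sabins.
V = 4573.1 m³. Target absorption A₂ = 0.161 × 4573.1 / 2.98 = 247.070 sabins.
ΔA needed = 247.070 − 108.271 = 138.799 sabins.
Each m² of panel replacing the ceiling (painted concrete ceiling) adds (0.83 − 0.01) = 0.82 sabins.
Area = ΔA/Δα = 138.799/0.82 = 169.3 m².

169.3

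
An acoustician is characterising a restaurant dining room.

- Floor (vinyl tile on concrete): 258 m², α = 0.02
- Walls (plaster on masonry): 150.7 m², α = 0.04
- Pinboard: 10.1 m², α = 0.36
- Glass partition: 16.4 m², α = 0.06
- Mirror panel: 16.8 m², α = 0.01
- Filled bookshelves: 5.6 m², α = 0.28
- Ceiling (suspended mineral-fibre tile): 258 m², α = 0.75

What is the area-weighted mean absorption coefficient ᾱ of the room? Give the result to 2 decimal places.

Total surface area S = 715.6 m².
Weighted sum Σ Sα = 211.044.
ᾱ = 211.044 / 715.6 = 0.29.

0.29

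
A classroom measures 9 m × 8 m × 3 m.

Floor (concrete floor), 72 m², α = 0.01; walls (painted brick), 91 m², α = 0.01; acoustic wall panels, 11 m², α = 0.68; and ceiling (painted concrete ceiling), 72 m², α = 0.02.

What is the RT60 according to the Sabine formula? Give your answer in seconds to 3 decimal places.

3.296 sec

A = Σ Sᵢαᵢ = 72*0.01 + 91*0.01 + 11*0.68 + 72*0.02 = 10.550 sabins.
Room volume: 216 m³.
Sabine: RT60 = 0.161 × 216 / 10.550 = 3.296 s.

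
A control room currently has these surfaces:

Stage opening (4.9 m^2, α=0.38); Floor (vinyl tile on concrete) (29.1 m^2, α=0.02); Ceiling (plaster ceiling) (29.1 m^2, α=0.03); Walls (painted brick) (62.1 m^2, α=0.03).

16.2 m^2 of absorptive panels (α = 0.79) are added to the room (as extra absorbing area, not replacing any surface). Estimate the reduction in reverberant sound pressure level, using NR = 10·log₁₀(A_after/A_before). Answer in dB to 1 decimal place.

A_before = Σ Sᵢαᵢ = 4.9*0.38 + 29.1*0.02 + 29.1*0.03 + 62.1*0.03 = 5.180 sabins.
Treatment contributes 16.2·0.79 = 12.798 sabins.
A_after = 5.180 + 12.798 = 17.978 sabins.
NR = 10·log₁₀(17.978/5.180) = 5.4 dB.

5.4 dB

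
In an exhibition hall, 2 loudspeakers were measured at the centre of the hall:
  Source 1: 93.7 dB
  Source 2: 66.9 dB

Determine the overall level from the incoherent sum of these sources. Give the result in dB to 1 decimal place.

93.7 dB

Converting to relative power and adding: 10^(93.7/10) + 10^(66.9/10) = 2.349e+09.
L_total = 10·log₁₀(2.349e+09) = 93.7 dB.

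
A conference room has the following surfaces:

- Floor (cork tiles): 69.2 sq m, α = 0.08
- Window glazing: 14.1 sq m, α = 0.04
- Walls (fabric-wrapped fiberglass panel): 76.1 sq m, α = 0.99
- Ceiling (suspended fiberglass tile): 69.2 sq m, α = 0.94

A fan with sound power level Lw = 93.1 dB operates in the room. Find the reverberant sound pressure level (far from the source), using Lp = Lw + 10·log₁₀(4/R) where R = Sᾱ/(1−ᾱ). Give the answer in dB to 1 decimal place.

Σ(Sᵢαᵢ) = 69.2·0.08 + 14.1·0.04 + 76.1·0.99 + 69.2·0.94 = 146.487; total area S = 228.6 sq m.
ᾱ = 146.487/228.6 = 0.6408; R = Sᾱ/(1−ᾱ) = 146.487/(1−0.6408) = 407.815 sq m.
Lp = 93.1 + 10·log₁₀(4/407.815) = 93.1 + (-20.08) = 73.0 dB.

73.0 dB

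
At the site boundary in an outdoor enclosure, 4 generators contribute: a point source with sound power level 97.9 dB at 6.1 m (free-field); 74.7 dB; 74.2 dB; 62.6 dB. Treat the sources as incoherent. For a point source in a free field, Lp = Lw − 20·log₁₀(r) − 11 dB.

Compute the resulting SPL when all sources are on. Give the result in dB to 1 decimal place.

78.5 dB

Source at 6.1 m: Lp = 97.9 − 20·log₁₀(6.1) − 11 = 71.2 dB.
Converting to relative power and adding: 10^(71.2/10) + 10^(74.7/10) + 10^(74.2/10) + 10^(62.6/10) = 7.082e+07.
Back to dB: 10·log₁₀ Σ = 78.5 dB.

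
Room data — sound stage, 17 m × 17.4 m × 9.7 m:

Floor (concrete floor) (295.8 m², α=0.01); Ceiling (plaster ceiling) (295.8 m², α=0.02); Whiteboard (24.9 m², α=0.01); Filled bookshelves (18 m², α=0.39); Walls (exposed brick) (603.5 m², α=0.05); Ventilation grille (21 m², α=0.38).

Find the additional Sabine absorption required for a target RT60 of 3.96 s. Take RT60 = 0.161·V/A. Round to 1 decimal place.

62.4 sabins

Summing Sᵢαᵢ: 2.958 + 5.916 + 0.249 + 7.020 + 30.175 + 7.980 → A₁ = 54.298 sabins.
For T = 3.96 s, need A₂ = 0.161·V/T = 0.161·2869.26/3.96 = 116.654 sabins.
Additional absorption ΔA = 116.654 − 54.298 = 62.4 sabins.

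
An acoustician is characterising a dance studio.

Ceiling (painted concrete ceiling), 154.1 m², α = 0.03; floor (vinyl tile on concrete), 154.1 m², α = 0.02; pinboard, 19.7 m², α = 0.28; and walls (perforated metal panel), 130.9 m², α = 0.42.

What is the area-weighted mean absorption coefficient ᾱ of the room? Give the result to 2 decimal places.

Total surface area S = 458.8 m².
Σ(Sᵢαᵢ) = 154.1×0.03 + 154.1×0.02 + 19.7×0.28 + 130.9×0.42 = 68.199.
ᾱ = A/S = 0.15.

0.15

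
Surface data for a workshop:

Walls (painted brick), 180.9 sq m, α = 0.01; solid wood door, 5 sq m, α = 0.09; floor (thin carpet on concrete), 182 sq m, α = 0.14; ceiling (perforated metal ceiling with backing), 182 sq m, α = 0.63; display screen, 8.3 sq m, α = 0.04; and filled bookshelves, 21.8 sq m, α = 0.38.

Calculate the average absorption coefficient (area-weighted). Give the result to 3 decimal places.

0.260

S = Σ Sᵢ = 180.9 + 5 + 182 + 182 + 8.3 + 21.8 = 580.0 sq m.
Weighted sum Σ Sα = 151.015.
ᾱ = A/S = 0.260.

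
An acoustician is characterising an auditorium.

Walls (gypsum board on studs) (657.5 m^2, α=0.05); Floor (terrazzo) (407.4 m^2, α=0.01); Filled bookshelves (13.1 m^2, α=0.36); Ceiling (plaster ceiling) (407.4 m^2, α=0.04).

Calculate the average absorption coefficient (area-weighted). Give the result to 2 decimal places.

0.04

Total surface area S = 1485.4 m^2.
A = 657.5·0.05 + 407.4·0.01 + 13.1·0.36 + 407.4·0.04 = 57.961 sabins.
ᾱ = 57.961 / 1485.4 = 0.04.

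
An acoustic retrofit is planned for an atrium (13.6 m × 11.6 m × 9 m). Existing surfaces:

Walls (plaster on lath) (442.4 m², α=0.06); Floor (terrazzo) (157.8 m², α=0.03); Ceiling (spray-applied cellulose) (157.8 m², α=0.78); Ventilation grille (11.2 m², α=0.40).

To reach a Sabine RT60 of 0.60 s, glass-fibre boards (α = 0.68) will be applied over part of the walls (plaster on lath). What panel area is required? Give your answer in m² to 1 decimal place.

358.3

Summing Sᵢαᵢ: 26.544 + 4.734 + 123.084 + 4.480 → A₁ = 158.842 sabins.
Required A₂ = 0.161·1419.84/0.60 = 380.990 sabins.
Absorption to add: 380.990 − 158.842 = 222.148 sabins.
Net gain per m²: Δα = 0.68 − 0.06 = 0.62.
Area = ΔA/Δα = 222.148/0.62 = 358.3 m².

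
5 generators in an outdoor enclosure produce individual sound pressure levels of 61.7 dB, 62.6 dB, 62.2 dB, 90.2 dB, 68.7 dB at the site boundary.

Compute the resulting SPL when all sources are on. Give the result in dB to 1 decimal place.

90.3 dB

Sum in the linear (power) domain: Σ 10^(Lᵢ/10) = 10^(61.7/10) + 10^(62.6/10) + 10^(62.2/10) + 10^(90.2/10) + 10^(68.7/10) = 1.06e+09.
L_total = 10·log₁₀(1.06e+09) = 90.3 dB.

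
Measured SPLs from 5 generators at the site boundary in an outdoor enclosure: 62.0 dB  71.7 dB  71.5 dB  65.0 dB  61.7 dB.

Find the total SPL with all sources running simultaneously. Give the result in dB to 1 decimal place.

75.5 dB

Σ 10^(Lᵢ/10) = 3.514e+07.
Back to dB: 10·log₁₀ Σ = 75.5 dB.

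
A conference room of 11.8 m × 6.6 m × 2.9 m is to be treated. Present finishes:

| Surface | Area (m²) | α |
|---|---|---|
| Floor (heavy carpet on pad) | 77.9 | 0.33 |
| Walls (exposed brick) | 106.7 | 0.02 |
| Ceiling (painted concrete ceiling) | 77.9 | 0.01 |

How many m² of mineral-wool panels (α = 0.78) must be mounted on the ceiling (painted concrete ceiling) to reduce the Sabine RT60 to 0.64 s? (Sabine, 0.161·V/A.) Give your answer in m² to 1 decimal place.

36.6

Equivalent absorption area: A₁ = 77.9*0.33 + 106.7*0.02 + 77.9*0.01 = 28.620 m².
V = 225.852 m³. Target absorption A₂ = 0.161 × 225.852 / 0.64 = 56.816 sabins.
ΔA needed = 56.816 − 28.620 = 28.196 sabins.
Each m² of panel replacing the ceiling (painted concrete ceiling) adds (0.78 − 0.01) = 0.77 sabins.
Area = ΔA/Δα = 28.196/0.77 = 36.6 m².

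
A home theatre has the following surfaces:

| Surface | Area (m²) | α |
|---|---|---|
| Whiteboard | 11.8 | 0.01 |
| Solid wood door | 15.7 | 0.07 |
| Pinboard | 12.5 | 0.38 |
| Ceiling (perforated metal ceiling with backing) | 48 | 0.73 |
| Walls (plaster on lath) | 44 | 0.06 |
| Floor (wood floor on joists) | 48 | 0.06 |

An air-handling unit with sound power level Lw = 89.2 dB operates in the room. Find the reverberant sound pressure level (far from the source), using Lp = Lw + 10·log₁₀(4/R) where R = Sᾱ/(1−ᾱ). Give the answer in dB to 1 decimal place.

77.2 dB

A = 46.527 sabins; S = 180.0 m².
ᾱ = 46.527/180.0 = 0.2585; R = Sᾱ/(1−ᾱ) = 46.527/(1−0.2585) = 62.747 m².
Lp = 89.2 + 10·log₁₀(4/62.747) = 89.2 + (-11.96) = 77.2 dB.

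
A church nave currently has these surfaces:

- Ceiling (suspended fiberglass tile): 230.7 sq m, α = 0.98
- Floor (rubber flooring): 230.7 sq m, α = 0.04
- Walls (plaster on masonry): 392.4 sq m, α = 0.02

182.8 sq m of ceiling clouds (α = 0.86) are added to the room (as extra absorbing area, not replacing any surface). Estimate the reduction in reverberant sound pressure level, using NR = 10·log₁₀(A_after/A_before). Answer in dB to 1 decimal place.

2.2 dB

A_before = Σ Sᵢαᵢ = 230.7*0.98 + 230.7*0.04 + 392.4*0.02 = 243.162 sabins.
Treatment contributes 182.8·0.86 = 157.208 sabins.
A_after = 243.162 + 157.208 = 400.370 sabins.
Reduction = 10 log₁₀(A_after/A_before) = 10 log₁₀(1.6465) = 2.2 dB.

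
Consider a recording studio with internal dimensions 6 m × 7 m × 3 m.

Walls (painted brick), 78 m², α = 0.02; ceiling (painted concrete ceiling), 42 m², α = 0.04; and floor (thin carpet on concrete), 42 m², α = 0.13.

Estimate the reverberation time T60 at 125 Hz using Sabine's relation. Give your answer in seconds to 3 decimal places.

2.332 seconds

A = Σ Sᵢαᵢ = 78×0.02 + 42×0.04 + 42×0.13 = 8.700 sabins.
Room volume: 126 m³.
Sabine: RT60 = 0.161 × 126 / 8.700 = 2.332 s.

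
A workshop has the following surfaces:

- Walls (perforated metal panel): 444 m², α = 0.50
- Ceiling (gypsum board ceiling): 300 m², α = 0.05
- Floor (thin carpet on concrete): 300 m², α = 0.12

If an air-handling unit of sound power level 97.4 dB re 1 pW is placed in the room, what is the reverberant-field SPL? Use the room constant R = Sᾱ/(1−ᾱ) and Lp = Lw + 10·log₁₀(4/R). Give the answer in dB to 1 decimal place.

Σ(Sᵢαᵢ) = 444·0.50 + 300·0.05 + 300·0.12 = 273.000; total area S = 1044.0 m².
ᾱ = 0.2615, so room constant R = A/(1−ᾱ) = 369.668 m².
Lp = 97.4 + 10·log₁₀(4/369.668) = 97.4 + (-19.66) = 77.7 dB.

77.7 dB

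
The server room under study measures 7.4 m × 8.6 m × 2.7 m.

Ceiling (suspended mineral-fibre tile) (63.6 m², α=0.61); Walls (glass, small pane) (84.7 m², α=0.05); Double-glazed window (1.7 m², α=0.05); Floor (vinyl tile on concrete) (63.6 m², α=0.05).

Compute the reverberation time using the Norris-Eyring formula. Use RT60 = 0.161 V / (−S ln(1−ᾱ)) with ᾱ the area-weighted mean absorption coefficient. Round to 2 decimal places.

0.53 seconds

S = Σ Sᵢ = 213.6 m².
Absorption A = 63.6·0.61 + 84.7·0.05 + 1.7·0.05 + 63.6·0.05 = 46.296 sabins.
ᾱ = 46.296 / 213.6 = 0.2167.
Eyring denominator: −S ln(1−ᾱ) = 52.170.
V = 7.4 × 8.6 × 2.7 = 171.828 m³.
RT60 = 0.161 × 171.828 / 52.170 = 0.53 s.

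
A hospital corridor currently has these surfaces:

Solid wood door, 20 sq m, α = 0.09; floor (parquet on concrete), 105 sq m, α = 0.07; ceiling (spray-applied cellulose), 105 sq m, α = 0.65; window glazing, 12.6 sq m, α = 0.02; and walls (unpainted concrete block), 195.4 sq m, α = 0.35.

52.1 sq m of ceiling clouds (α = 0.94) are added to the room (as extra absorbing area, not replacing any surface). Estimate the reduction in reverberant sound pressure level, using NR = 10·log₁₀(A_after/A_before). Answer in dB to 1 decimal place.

1.3 dB

A_before = Σ Sᵢαᵢ = 20*0.09 + 105*0.07 + 105*0.65 + 12.6*0.02 + 195.4*0.35 = 146.042 sabins.
Added absorption = 52.1 × 0.94 = 48.974 sabins.
New total A_after = 195.016 sabins.
NR = 10·log₁₀(195.016/146.042) = 1.3 dB.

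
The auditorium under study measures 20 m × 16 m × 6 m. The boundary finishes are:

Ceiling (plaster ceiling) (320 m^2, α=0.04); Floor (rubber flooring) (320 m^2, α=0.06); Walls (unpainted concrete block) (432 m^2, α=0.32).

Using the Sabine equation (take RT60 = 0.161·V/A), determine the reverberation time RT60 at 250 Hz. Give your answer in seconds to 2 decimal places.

A = Σ Sᵢαᵢ = 320*0.04 + 320*0.06 + 432*0.32 = 170.240 sabins.
Room volume: 1920 m³.
Sabine: RT60 = 0.161 × 1920 / 170.240 = 1.82 s.

1.82 seconds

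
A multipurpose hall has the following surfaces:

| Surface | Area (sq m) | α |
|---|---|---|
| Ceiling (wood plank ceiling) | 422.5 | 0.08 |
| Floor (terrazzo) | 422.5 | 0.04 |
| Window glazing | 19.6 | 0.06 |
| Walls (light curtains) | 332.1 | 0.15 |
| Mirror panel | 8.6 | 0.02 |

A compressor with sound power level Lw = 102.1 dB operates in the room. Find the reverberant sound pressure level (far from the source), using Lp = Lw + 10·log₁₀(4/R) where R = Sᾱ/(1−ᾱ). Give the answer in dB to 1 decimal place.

87.7 dB

A = 101.863 sabins; S = 1205.3 sq m.
ᾱ = 0.0845, so room constant R = A/(1−ᾱ) = 111.265 sq m.
Lp = 102.1 + 10·log₁₀(4/111.265) = 102.1 + (-14.44) = 87.7 dB.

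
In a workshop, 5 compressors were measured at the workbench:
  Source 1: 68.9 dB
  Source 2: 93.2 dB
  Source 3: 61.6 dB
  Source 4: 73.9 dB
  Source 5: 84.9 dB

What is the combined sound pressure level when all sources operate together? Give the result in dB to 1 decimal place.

Σ 10^(Lᵢ/10) = 2.432e+09.
Back to dB: 10·log₁₀ Σ = 93.9 dB.

93.9 dB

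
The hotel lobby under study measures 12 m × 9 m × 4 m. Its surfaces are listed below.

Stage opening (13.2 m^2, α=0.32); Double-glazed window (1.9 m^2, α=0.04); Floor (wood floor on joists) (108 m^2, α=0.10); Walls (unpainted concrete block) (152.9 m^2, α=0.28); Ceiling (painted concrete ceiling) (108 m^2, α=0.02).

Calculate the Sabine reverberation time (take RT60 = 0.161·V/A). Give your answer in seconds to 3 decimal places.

1.158 s

Summing Sᵢαᵢ: 4.224 + 0.076 + 10.800 + 42.812 + 2.160 → A = 60.072 sabins.
Room volume: 432 m³.
T = 0.161 V/A = 0.161·432/60.072 = 1.158 s.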